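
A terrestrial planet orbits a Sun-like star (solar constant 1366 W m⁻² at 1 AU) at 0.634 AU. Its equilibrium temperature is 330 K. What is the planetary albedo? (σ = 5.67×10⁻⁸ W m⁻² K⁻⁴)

A ≈ 0.21

Flux at 0.634 AU: S = 1366/0.634² = 3400 W m⁻².
From T_eq⁴ = S(1−A)/(4σ): 1−A = 4σT_eq⁴/S.
1−A = 4 × 5.67×10⁻⁸ × (330)⁴ / 3400 = 0.791.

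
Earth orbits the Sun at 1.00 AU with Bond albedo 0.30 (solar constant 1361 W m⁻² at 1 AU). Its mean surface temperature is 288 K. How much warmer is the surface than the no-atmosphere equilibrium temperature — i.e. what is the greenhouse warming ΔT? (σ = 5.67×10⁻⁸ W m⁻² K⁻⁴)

ΔT ≈ 33.4 K

S = 1361/1.00² = 1361 W m⁻².
T_eq = [S(1−A)/(4σ)]^(1/4) = [1361×0.70/(4×5.67×10⁻⁸)]^(1/4) = 254.6 K.
ΔT = T_surf − T_eq = 288 − 254.6.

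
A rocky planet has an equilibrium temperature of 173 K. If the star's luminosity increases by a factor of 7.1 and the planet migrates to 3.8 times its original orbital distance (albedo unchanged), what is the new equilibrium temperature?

T_eq ≈ 145 K

T_eq ∝ L^(1/4) · d^(−1/2).
T′ = 173 × 7.1^(1/4) / 3.8^(1/2) = 145 K.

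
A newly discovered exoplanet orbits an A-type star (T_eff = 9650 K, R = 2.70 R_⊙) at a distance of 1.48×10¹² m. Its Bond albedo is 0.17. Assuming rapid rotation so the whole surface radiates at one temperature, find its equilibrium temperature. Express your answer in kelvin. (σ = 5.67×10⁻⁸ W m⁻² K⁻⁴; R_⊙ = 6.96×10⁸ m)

R_⋆ = 2.70 × 6.96×10⁸ = 1.88×10⁹ m.
L = 4πR_⋆²σT_⋆⁴ = 4π(1.88×10⁹)² × 5.67×10⁻⁸ × (9650)⁴ = 2.18×10²⁸ W.
S = L/(4πd²) = 793 W m⁻².
Energy balance: absorbed = emitted ⇒ πR²·S(1−A) = 4πR²·σT_eq⁴, so T_eq⁴ = S(1−A)/(4σ).
T_eq = [793 × 0.83 / (4 × 5.67×10⁻⁸)]^(1/4) = (2.90×10⁹)^(1/4) = 232 K.

T_eq ≈ 232 K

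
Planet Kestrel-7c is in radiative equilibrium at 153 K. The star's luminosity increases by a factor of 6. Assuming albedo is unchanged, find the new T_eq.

T_eq ∝ L^(1/4) · d^(−1/2).
T′ = 153 × 6^(1/4) = 239 K.

T_eq ≈ 239 K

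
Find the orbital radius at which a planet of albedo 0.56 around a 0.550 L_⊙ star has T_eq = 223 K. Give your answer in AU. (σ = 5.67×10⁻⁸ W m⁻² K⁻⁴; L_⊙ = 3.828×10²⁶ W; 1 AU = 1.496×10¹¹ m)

L = 0.550 × 3.828×10²⁶ = 2.11×10²⁶ W.
From T_eq⁴ = L(1−A)/(16πσd²): d = √[L(1−A)/(16πσT_eq⁴)].
d = √[2.11×10²⁶ × 0.44 / (16π × 5.67×10⁻⁸ × (223)⁴)] = 1.15×10¹¹ m = 0.766 AU.

d ≈ 0.766 AU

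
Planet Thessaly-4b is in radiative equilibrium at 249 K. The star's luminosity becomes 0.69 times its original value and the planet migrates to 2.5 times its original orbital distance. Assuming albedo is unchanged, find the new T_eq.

T_eq ≈ 144 K

T_eq ∝ L^(1/4) · d^(−1/2).
T′ = 249 × 0.69^(1/4) / 2.5^(1/2) = 144 K.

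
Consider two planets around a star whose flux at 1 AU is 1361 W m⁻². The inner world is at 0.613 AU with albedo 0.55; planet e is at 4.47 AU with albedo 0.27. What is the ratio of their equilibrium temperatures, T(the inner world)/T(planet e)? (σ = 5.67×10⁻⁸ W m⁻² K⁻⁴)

T_eq = [S₀(1−A)/(4σd²)]^(1/4), so T ∝ (1−A)^(1/4) / √d.
T₁ = [1361×0.45/(4×5.67×10⁻⁸×0.613²)]^(1/4) = 291.16 K.
T₂ = [1361×0.73/(4×5.67×10⁻⁸×4.47²)]^(1/4) = 121.68 K.

T₁/T₂ ≈ 2.393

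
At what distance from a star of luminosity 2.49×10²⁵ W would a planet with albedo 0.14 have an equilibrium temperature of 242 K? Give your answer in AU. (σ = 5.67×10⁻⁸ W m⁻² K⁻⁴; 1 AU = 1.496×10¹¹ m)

d ≈ 0.313 AU

From T_eq⁴ = L(1−A)/(16πσd²): d = √[L(1−A)/(16πσT_eq⁴)].
d = √[2.49×10²⁵ × 0.86 / (16π × 5.67×10⁻⁸ × (242)⁴)] = 4.68×10¹⁰ m = 0.313 AU.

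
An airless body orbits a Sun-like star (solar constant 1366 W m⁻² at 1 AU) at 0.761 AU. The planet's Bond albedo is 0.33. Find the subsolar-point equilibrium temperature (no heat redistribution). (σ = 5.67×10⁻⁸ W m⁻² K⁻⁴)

Flux at 0.761 AU: S = 1366/0.761² = 2360 W m⁻².
At the subsolar point the surface absorbs S(1−A) and emits σT⁴ per unit area — no factor of 4, since only the local patch is in balance.
T = [2360 × 0.67 / 5.67×10⁻⁸]^(1/4) = (2.79×10¹⁰)^(1/4) = 409 K.

T_ss ≈ 409 K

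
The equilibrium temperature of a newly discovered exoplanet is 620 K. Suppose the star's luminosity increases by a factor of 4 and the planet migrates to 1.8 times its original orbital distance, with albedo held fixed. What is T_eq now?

T_eq ≈ 654 K

T_eq ∝ L^(1/4) · d^(−1/2).
T′ = 620 × 4^(1/4) / 1.8^(1/2) = 654 K.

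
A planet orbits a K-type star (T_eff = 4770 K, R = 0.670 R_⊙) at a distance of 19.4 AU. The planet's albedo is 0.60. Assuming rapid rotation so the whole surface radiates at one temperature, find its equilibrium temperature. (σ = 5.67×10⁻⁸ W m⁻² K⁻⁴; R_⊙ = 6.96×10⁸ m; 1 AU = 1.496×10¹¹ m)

R_⋆ = 0.670 × 6.96×10⁸ = 4.66×10⁸ m.
d = 19.4 AU = 2.90×10¹² m.
L = 4πR_⋆²σT_⋆⁴ = 4π(4.66×10⁸)² × 5.67×10⁻⁸ × (4770)⁴ = 8.02×10²⁵ W.
S = L/(4πd²) = 0.758 W m⁻².
Energy balance: absorbed = emitted ⇒ πR²·S(1−A) = 4πR²·σT_eq⁴, so T_eq⁴ = S(1−A)/(4σ).
T_eq = [0.758 × 0.40 / (4 × 5.67×10⁻⁸)]^(1/4) = (1.34×10⁶)^(1/4) = 34.0 K.

T_eq ≈ 34.0 K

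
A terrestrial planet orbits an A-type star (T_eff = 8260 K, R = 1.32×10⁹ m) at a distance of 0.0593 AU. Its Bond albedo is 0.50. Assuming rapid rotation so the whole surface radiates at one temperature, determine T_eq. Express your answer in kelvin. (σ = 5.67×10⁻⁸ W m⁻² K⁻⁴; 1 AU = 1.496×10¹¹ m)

d = 0.0593 AU = 8.87×10⁹ m.
L = 4πR_⋆²σT_⋆⁴ = 4π(1.32×10⁹)² × 5.67×10⁻⁸ × (8260)⁴ = 5.78×10²⁷ W.
S = L/(4πd²) = 5.84×10⁶ W m⁻².
Energy balance: absorbed = emitted ⇒ πR²·S(1−A) = 4πR²·σT_eq⁴, so T_eq⁴ = S(1−A)/(4σ).
T_eq = [5.84×10⁶ × 0.50 / (4 × 5.67×10⁻⁸)]^(1/4) = (1.29×10¹³)^(1/4) = 1890 K.

T_eq ≈ 1890 K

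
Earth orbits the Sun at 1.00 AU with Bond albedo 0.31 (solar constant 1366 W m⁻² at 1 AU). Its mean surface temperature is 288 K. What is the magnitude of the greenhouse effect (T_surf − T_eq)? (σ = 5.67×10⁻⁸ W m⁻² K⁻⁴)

S = 1366/1.00² = 1366 W m⁻².
T_eq = [S(1−A)/(4σ)]^(1/4) = [1366×0.69/(4×5.67×10⁻⁸)]^(1/4) = 253.9 K.
ΔT = T_surf − T_eq = 288 − 253.9.

ΔT ≈ 34.1 K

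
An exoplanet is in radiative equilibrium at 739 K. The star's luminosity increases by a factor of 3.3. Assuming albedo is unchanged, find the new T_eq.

T_eq ∝ L^(1/4) · d^(−1/2).
T′ = 739 × 3.3^(1/4) = 996 K.

T_eq ≈ 996 K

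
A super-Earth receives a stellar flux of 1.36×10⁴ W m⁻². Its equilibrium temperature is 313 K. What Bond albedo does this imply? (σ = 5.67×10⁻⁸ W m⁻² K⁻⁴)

A ≈ 0.84

From T_eq⁴ = S(1−A)/(4σ): 1−A = 4σT_eq⁴/S.
1−A = 4 × 5.67×10⁻⁸ × (313)⁴ / 1.36×10⁴ = 0.160.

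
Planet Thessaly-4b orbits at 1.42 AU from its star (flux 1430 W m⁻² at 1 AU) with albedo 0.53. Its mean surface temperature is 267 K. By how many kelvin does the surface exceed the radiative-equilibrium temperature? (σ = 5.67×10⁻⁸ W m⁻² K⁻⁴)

ΔT ≈ 71.2 K

S = 1430/1.42² = 709.2 W m⁻².
T_eq = [S(1−A)/(4σ)]^(1/4) = [709.2×0.47/(4×5.67×10⁻⁸)]^(1/4) = 195.8 K.
ΔT = T_surf − T_eq = 267 − 195.8.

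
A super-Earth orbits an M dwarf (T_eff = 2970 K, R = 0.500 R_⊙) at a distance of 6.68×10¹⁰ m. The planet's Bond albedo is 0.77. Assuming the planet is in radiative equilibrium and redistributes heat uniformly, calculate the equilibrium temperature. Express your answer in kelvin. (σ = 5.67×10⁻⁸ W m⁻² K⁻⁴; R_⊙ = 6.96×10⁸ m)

R_⋆ = 0.500 × 6.96×10⁸ = 3.48×10⁸ m.
L = 4πR_⋆²σT_⋆⁴ = 4π(3.48×10⁸)² × 5.67×10⁻⁸ × (2970)⁴ = 6.71×10²⁴ W.
S = L/(4πd²) = 120 W m⁻².
Energy balance: absorbed = emitted ⇒ πR²·S(1−A) = 4πR²·σT_eq⁴, so T_eq⁴ = S(1−A)/(4σ).
T_eq = [120 × 0.23 / (4 × 5.67×10⁻⁸)]^(1/4) = (1.21×10⁸)^(1/4) = 105 K.

T_eq ≈ 105 K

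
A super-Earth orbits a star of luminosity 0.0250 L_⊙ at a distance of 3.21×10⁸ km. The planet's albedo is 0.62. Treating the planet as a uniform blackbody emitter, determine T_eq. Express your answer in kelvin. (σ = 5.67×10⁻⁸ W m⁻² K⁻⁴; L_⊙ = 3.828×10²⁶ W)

d = 3.21×10⁸ km = 3.21×10¹¹ m.
L = 0.0250 × 3.828×10²⁶ = 9.57×10²⁴ W.
Flux: S = L/(4πd²) = 9.57×10²⁴/(4π×(3.21×10¹¹)²) = 7.39 W m⁻².
Energy balance: absorbed = emitted ⇒ πR²·S(1−A) = 4πR²·σT_eq⁴, so T_eq⁴ = S(1−A)/(4σ).
T_eq = [7.39 × 0.38 / (4 × 5.67×10⁻⁸)]^(1/4) = (1.24×10⁷)^(1/4) = 59.3 K.

T_eq ≈ 59.3 K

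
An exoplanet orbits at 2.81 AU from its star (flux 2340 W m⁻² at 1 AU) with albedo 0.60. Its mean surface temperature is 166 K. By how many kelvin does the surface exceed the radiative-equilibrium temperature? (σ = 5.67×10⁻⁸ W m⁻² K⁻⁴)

S = 2340/2.81² = 296.3 W m⁻².
T_eq = [S(1−A)/(4σ)]^(1/4) = [296.3×0.40/(4×5.67×10⁻⁸)]^(1/4) = 151.2 K.
ΔT = T_surf − T_eq = 166 − 151.2.

ΔT ≈ 14.8 K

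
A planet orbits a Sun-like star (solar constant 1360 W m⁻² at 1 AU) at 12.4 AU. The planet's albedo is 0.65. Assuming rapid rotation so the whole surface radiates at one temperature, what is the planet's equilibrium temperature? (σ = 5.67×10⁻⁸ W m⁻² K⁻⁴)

Flux at 12.4 AU: S = 1360/12.4² = 8.84 W m⁻².
Energy balance: absorbed = emitted ⇒ πR²·S(1−A) = 4πR²·σT_eq⁴, so T_eq⁴ = S(1−A)/(4σ).
T_eq = [8.84 × 0.35 / (4 × 5.67×10⁻⁸)]^(1/4) = (1.36×10⁷)^(1/4) = 60.8 K.

T_eq ≈ 60.8 K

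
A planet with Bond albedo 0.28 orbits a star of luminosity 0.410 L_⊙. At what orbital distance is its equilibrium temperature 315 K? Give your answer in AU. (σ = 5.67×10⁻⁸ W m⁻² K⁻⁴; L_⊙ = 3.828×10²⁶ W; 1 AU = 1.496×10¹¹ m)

d ≈ 0.424 AU

L = 0.410 × 3.828×10²⁶ = 1.57×10²⁶ W.
From T_eq⁴ = L(1−A)/(16πσd²): d = √[L(1−A)/(16πσT_eq⁴)].
d = √[1.57×10²⁶ × 0.72 / (16π × 5.67×10⁻⁸ × (315)⁴)] = 6.35×10¹⁰ m = 0.424 AU.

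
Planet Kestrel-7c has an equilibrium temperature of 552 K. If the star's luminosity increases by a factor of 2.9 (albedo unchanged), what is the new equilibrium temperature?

T_eq ≈ 720 K

T_eq ∝ L^(1/4) · d^(−1/2).
T′ = 552 × 2.9^(1/4) = 720 K.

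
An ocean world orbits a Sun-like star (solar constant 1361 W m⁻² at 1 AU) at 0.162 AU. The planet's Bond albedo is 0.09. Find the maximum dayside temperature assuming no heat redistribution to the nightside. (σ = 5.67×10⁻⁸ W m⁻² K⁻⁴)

T_ss ≈ 955 K

Flux at 0.162 AU: S = 1361/0.162² = 5.19×10⁴ W m⁻².
With no redistribution each surface element balances locally: S(1−A) = σT⁴.
T = [5.19×10⁴ × 0.91 / 5.67×10⁻⁸]^(1/4) = (8.32×10¹¹)^(1/4) = 955 K.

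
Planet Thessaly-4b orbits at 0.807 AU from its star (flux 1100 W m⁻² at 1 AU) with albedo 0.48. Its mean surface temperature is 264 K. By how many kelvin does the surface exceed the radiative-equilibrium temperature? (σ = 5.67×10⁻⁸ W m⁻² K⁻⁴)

S = 1100/0.807² = 1689 W m⁻².
T_eq = [S(1−A)/(4σ)]^(1/4) = [1689×0.52/(4×5.67×10⁻⁸)]^(1/4) = 249.5 K.
ΔT = T_surf − T_eq = 264 − 249.5.

ΔT ≈ 14.5 K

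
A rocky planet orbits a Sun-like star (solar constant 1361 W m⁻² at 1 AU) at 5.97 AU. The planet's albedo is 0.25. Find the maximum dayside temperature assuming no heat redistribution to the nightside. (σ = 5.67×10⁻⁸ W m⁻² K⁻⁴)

Flux at 5.97 AU: S = 1361/5.97² = 38.2 W m⁻².
With no redistribution each surface element balances locally: S(1−A) = σT⁴.
T = [38.2 × 0.75 / 5.67×10⁻⁸]^(1/4) = (5.05×10⁸)^(1/4) = 150 K.

T_ss ≈ 150 K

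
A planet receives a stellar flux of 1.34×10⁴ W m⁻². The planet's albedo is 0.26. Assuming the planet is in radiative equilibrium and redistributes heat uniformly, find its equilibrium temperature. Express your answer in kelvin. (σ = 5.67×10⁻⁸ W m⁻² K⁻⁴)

Energy balance: absorbed = emitted ⇒ πR²·S(1−A) = 4πR²·σT_eq⁴, so T_eq⁴ = S(1−A)/(4σ).
T_eq = [1.34×10⁴ × 0.74 / (4 × 5.67×10⁻⁸)]^(1/4) = (4.37×10¹⁰)^(1/4) = 457 K.

T_eq ≈ 457 K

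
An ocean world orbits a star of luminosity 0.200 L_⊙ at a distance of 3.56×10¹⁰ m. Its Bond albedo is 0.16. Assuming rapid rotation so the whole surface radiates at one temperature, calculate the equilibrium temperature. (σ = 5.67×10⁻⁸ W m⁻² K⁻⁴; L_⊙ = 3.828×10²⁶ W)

T_eq ≈ 365 K

L = 0.200 × 3.828×10²⁶ = 7.66×10²⁵ W.
Flux: S = L/(4πd²) = 7.66×10²⁵/(4π×(3.56×10¹⁰)²) = 4810 W m⁻².
Energy balance: absorbed = emitted ⇒ πR²·S(1−A) = 4πR²·σT_eq⁴, so T_eq⁴ = S(1−A)/(4σ).
T_eq = [4810 × 0.84 / (4 × 5.67×10⁻⁸)]^(1/4) = (1.78×10¹⁰)^(1/4) = 365 K.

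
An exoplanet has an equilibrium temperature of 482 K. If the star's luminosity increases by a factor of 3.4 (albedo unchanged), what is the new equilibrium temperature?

T_eq ≈ 655 K

T_eq ∝ L^(1/4) · d^(−1/2).
T′ = 482 × 3.4^(1/4) = 655 K.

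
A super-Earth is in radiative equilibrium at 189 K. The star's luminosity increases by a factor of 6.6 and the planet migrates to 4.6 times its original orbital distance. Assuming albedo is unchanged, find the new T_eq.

T_eq ∝ L^(1/4) · d^(−1/2).
T′ = 189 × 6.6^(1/4) / 4.6^(1/2) = 141 K.

T_eq ≈ 141 K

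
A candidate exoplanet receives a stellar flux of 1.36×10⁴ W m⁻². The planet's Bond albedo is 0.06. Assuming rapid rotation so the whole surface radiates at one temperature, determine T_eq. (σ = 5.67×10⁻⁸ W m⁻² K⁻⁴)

Energy balance: absorbed = emitted ⇒ πR²·S(1−A) = 4πR²·σT_eq⁴, so T_eq⁴ = S(1−A)/(4σ).
T_eq = [1.36×10⁴ × 0.94 / (4 × 5.67×10⁻⁸)]^(1/4) = (5.64×10¹⁰)^(1/4) = 487 K.

T_eq ≈ 487 K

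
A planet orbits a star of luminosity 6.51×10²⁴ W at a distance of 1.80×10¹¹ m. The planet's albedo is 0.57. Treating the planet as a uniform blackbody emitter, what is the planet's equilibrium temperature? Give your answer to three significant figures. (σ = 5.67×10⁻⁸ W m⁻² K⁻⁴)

Flux: S = L/(4πd²) = 6.51×10²⁴/(4π×(1.80×10¹¹)²) = 16.0 W m⁻².
Energy balance: absorbed = emitted ⇒ πR²·S(1−A) = 4πR²·σT_eq⁴, so T_eq⁴ = S(1−A)/(4σ).
T_eq = [16.0 × 0.43 / (4 × 5.67×10⁻⁸)]^(1/4) = (3.03×10⁷)^(1/4) = 74.2 K.

T_eq ≈ 74.2 K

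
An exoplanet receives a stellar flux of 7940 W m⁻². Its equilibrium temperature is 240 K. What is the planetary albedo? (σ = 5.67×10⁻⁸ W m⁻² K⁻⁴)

From T_eq⁴ = S(1−A)/(4σ): 1−A = 4σT_eq⁴/S.
1−A = 4 × 5.67×10⁻⁸ × (240)⁴ / 7940 = 0.095.

A ≈ 0.91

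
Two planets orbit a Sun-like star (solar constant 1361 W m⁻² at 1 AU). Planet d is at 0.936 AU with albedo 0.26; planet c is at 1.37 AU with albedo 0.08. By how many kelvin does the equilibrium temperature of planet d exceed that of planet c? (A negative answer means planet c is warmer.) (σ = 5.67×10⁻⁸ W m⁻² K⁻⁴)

T_eq = [S₀(1−A)/(4σd²)]^(1/4), so T ∝ (1−A)^(1/4) / √d.
T₁ = [1361×0.74/(4×5.67×10⁻⁸×0.936²)]^(1/4) = 266.82 K.
T₂ = [1361×0.92/(4×5.67×10⁻⁸×1.37²)]^(1/4) = 232.88 K.

ΔT ≈ 33.9 K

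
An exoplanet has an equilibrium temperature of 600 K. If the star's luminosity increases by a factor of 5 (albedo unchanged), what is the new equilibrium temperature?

T_eq ≈ 897 K

T_eq ∝ L^(1/4) · d^(−1/2).
T′ = 600 × 5^(1/4) = 897 K.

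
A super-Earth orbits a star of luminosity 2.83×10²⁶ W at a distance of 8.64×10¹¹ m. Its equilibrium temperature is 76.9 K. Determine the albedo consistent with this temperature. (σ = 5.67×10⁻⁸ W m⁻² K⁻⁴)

A ≈ 0.74

Flux: S = L/(4πd²) = 2.83×10²⁶/(4π×(8.64×10¹¹)²) = 30.2 W m⁻².
From T_eq⁴ = S(1−A)/(4σ): 1−A = 4σT_eq⁴/S.
1−A = 4 × 5.67×10⁻⁸ × (76.9)⁴ / 30.2 = 0.263.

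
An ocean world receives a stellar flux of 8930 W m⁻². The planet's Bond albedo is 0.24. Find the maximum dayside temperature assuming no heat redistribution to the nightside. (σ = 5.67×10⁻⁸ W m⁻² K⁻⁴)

T_ss ≈ 588 K

With no redistribution each surface element balances locally: S(1−A) = σT⁴.
T = [8930 × 0.76 / 5.67×10⁻⁸]^(1/4) = (1.20×10¹¹)^(1/4) = 588 K.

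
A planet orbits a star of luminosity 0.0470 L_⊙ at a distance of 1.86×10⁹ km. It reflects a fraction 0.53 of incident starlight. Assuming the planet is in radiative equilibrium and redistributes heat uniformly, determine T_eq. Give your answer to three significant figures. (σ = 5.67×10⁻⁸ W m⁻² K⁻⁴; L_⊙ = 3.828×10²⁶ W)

d = 1.86×10⁹ km = 1.86×10¹² m.
L = 0.0470 × 3.828×10²⁶ = 1.80×10²⁵ W.
Flux: S = L/(4πd²) = 1.80×10²⁵/(4π×(1.86×10¹²)²) = 0.414 W m⁻².
Energy balance: absorbed = emitted ⇒ πR²·S(1−A) = 4πR²·σT_eq⁴, so T_eq⁴ = S(1−A)/(4σ).
T_eq = [0.414 × 0.47 / (4 × 5.67×10⁻⁸)]^(1/4) = (8.58×10⁵)^(1/4) = 30.4 K.

T_eq ≈ 30.4 K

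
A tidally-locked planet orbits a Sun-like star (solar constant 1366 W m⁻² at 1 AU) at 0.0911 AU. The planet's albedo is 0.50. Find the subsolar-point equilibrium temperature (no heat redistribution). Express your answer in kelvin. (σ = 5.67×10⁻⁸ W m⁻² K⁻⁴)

Flux at 0.0911 AU: S = 1366/0.0911² = 1.65×10⁵ W m⁻².
At the subsolar point the surface absorbs S(1−A) and emits σT⁴ per unit area — no factor of 4, since only the local patch is in balance.
T = [1.65×10⁵ × 0.50 / 5.67×10⁻⁸]^(1/4) = (1.45×10¹²)^(1/4) = 1100 K.

T_ss ≈ 1100 K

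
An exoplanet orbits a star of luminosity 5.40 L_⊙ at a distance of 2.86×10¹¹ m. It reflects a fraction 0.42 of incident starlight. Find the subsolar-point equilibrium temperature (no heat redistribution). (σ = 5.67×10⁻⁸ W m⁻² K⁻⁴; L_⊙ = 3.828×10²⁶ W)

L = 5.40 × 3.828×10²⁶ = 2.07×10²⁷ W.
Flux: S = L/(4πd²) = 2.07×10²⁷/(4π×(2.86×10¹¹)²) = 2010 W m⁻².
At the subsolar point the surface absorbs S(1−A) and emits σT⁴ per unit area — no factor of 4, since only the local patch is in balance.
T = [2010 × 0.58 / 5.67×10⁻⁸]^(1/4) = (2.06×10¹⁰)^(1/4) = 379 K.

T_ss ≈ 379 K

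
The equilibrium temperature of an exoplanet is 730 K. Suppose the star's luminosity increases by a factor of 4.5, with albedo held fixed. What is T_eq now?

T_eq ≈ 1060 K

T_eq ∝ L^(1/4) · d^(−1/2).
T′ = 730 × 4.5^(1/4) = 1060 K.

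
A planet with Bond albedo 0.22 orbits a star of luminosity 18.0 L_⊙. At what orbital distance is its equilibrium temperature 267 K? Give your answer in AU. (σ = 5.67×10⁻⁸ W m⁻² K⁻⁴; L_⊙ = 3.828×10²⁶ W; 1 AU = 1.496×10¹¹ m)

L = 18.0 × 3.828×10²⁶ = 6.89×10²⁷ W.
From T_eq⁴ = L(1−A)/(16πσd²): d = √[L(1−A)/(16πσT_eq⁴)].
d = √[6.89×10²⁷ × 0.78 / (16π × 5.67×10⁻⁸ × (267)⁴)] = 6.09×10¹¹ m = 4.07 AU.

d ≈ 4.07 AU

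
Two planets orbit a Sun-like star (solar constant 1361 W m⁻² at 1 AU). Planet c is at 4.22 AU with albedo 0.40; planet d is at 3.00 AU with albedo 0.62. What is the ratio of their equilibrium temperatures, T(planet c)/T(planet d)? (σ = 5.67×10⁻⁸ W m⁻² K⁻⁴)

T_eq = [S₀(1−A)/(4σd²)]^(1/4), so T ∝ (1−A)^(1/4) / √d.
T₁ = [1361×0.60/(4×5.67×10⁻⁸×4.22²)]^(1/4) = 119.24 K.
T₂ = [1361×0.38/(4×5.67×10⁻⁸×3.00²)]^(1/4) = 126.17 K.

T₁/T₂ ≈ 0.945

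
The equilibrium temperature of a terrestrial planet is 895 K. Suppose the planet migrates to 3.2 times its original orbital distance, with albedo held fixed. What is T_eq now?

T_eq ∝ L^(1/4) · d^(−1/2).
T′ = 895 / 3.2^(1/2) = 500 K.

T_eq ≈ 500 K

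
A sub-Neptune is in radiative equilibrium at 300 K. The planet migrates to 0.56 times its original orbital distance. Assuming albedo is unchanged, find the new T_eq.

T_eq ≈ 401 K

T_eq ∝ L^(1/4) · d^(−1/2).
T′ = 300 / 0.56^(1/2) = 401 K.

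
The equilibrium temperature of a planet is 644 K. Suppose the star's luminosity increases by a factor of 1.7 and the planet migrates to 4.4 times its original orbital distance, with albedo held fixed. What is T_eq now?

T_eq ≈ 351 K

T_eq ∝ L^(1/4) · d^(−1/2).
T′ = 644 × 1.7^(1/4) / 4.4^(1/2) = 351 K.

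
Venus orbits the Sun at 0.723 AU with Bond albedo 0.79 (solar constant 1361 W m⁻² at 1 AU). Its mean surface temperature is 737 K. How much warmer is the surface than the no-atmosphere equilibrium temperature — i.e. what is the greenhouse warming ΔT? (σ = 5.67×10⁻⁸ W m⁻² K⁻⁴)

S = 1361/0.723² = 2604 W m⁻².
T_eq = [S(1−A)/(4σ)]^(1/4) = [2604×0.21/(4×5.67×10⁻⁸)]^(1/4) = 221.6 K.
ΔT = T_surf − T_eq = 737 − 221.6.

ΔT ≈ 515.4 K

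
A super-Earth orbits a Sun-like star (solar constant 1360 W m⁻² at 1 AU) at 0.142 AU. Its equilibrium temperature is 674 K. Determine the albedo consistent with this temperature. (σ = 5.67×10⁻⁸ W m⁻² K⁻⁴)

A ≈ 0.31

Flux at 0.142 AU: S = 1360/0.142² = 6.74×10⁴ W m⁻².
From T_eq⁴ = S(1−A)/(4σ): 1−A = 4σT_eq⁴/S.
1−A = 4 × 5.67×10⁻⁸ × (674)⁴ / 6.74×10⁴ = 0.694.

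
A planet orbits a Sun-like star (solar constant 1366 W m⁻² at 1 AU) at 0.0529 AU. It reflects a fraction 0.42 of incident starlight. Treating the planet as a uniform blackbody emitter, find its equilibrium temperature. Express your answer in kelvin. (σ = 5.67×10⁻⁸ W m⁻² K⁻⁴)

Flux at 0.0529 AU: S = 1366/0.0529² = 4.88×10⁵ W m⁻².
Energy balance: absorbed = emitted ⇒ πR²·S(1−A) = 4πR²·σT_eq⁴, so T_eq⁴ = S(1−A)/(4σ).
T_eq = [4.88×10⁵ × 0.58 / (4 × 5.67×10⁻⁸)]^(1/4) = (1.25×10¹²)^(1/4) = 1060 K.

T_eq ≈ 1060 K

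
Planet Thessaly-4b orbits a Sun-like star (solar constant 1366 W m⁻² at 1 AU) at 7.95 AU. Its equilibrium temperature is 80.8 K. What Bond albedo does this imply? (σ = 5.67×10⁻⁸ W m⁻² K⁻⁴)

A ≈ 0.55

Flux at 7.95 AU: S = 1366/7.95² = 21.6 W m⁻².
From T_eq⁴ = S(1−A)/(4σ): 1−A = 4σT_eq⁴/S.
1−A = 4 × 5.67×10⁻⁸ × (80.8)⁴ / 21.6 = 0.447.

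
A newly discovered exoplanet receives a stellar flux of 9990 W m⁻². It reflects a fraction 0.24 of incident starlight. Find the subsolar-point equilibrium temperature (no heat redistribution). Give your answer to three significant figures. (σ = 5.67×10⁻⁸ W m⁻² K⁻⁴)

At the subsolar point the surface absorbs S(1−A) and emits σT⁴ per unit area — no factor of 4, since only the local patch is in balance.
T = [9990 × 0.76 / 5.67×10⁻⁸]^(1/4) = (1.34×10¹¹)^(1/4) = 605 K.

T_ss ≈ 605 K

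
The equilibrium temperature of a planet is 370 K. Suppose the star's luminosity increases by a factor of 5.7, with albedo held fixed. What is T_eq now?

T_eq ≈ 572 K

T_eq ∝ L^(1/4) · d^(−1/2).
T′ = 370 × 5.7^(1/4) = 572 K.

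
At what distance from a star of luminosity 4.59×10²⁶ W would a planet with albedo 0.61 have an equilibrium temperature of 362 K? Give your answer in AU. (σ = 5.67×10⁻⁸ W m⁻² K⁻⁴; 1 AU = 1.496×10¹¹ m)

d ≈ 0.404 AU

From T_eq⁴ = L(1−A)/(16πσd²): d = √[L(1−A)/(16πσT_eq⁴)].
d = √[4.59×10²⁶ × 0.39 / (16π × 5.67×10⁻⁸ × (362)⁴)] = 6.05×10¹⁰ m = 0.404 AU.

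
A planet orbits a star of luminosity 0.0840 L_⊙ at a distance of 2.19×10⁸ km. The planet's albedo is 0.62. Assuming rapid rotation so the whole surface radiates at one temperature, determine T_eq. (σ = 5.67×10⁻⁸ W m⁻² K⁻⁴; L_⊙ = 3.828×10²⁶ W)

T_eq ≈ 97.2 K

d = 2.19×10⁸ km = 2.19×10¹¹ m.
L = 0.0840 × 3.828×10²⁶ = 3.22×10²⁵ W.
Flux: S = L/(4πd²) = 3.22×10²⁵/(4π×(2.19×10¹¹)²) = 53.4 W m⁻².
Energy balance: absorbed = emitted ⇒ πR²·S(1−A) = 4πR²·σT_eq⁴, so T_eq⁴ = S(1−A)/(4σ).
T_eq = [53.4 × 0.38 / (4 × 5.67×10⁻⁸)]^(1/4) = (8.94×10⁷)^(1/4) = 97.2 K.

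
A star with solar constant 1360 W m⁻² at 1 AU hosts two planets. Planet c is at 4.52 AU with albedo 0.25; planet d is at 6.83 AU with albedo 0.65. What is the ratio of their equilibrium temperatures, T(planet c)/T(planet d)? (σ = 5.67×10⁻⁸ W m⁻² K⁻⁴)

T₁/T₂ ≈ 1.487

T_eq = [S₀(1−A)/(4σd²)]^(1/4), so T ∝ (1−A)^(1/4) / √d.
T₁ = [1360×0.75/(4×5.67×10⁻⁸×4.52²)]^(1/4) = 121.81 K.
T₂ = [1360×0.35/(4×5.67×10⁻⁸×6.83²)]^(1/4) = 81.90 K.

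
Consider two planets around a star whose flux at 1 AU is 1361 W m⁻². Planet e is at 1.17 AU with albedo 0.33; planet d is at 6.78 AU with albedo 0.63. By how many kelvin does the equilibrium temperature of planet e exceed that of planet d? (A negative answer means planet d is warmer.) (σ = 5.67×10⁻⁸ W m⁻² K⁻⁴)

ΔT ≈ 149.4 K

T_eq = [S₀(1−A)/(4σd²)]^(1/4), so T ∝ (1−A)^(1/4) / √d.
T₁ = [1361×0.67/(4×5.67×10⁻⁸×1.17²)]^(1/4) = 232.80 K.
T₂ = [1361×0.37/(4×5.67×10⁻⁸×6.78²)]^(1/4) = 83.37 K.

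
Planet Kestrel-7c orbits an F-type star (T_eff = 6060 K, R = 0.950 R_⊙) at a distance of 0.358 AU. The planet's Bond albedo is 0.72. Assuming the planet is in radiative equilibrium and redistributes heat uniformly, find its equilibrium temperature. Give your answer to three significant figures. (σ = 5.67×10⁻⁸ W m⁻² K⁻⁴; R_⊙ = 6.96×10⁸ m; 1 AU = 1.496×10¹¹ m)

R_⋆ = 0.950 × 6.96×10⁸ = 6.61×10⁸ m.
d = 0.358 AU = 5.36×10¹⁰ m.
L = 4πR_⋆²σT_⋆⁴ = 4π(6.61×10⁸)² × 5.67×10⁻⁸ × (6060)⁴ = 4.20×10²⁶ W.
S = L/(4πd²) = 1.17×10⁴ W m⁻².
Energy balance: absorbed = emitted ⇒ πR²·S(1−A) = 4πR²·σT_eq⁴, so T_eq⁴ = S(1−A)/(4σ).
T_eq = [1.17×10⁴ × 0.28 / (4 × 5.67×10⁻⁸)]^(1/4) = (1.44×10¹⁰)^(1/4) = 346 K.

T_eq ≈ 346 K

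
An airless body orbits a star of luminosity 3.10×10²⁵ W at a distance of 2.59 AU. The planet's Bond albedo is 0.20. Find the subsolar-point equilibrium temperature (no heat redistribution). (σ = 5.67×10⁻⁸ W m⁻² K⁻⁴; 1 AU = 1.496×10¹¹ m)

d = 2.59 AU = 3.87×10¹¹ m.
Flux: S = L/(4πd²) = 3.10×10²⁵/(4π×(3.87×10¹¹)²) = 16.4 W m⁻².
At the subsolar point the surface absorbs S(1−A) and emits σT⁴ per unit area — no factor of 4, since only the local patch is in balance.
T = [16.4 × 0.80 / 5.67×10⁻⁸]^(1/4) = (2.32×10⁸)^(1/4) = 123 K.

T_ss ≈ 123 K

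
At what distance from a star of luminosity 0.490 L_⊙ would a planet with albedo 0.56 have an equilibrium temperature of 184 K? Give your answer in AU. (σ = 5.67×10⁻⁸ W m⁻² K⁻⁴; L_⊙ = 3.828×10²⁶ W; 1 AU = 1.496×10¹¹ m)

L = 0.490 × 3.828×10²⁶ = 1.88×10²⁶ W.
From T_eq⁴ = L(1−A)/(16πσd²): d = √[L(1−A)/(16πσT_eq⁴)].
d = √[1.88×10²⁶ × 0.44 / (16π × 5.67×10⁻⁸ × (184)⁴)] = 1.59×10¹¹ m = 1.06 AU.

d ≈ 1.06 AU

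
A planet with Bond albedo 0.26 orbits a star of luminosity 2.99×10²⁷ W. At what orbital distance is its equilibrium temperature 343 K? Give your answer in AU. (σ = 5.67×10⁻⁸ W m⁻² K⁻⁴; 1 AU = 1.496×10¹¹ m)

From T_eq⁴ = L(1−A)/(16πσd²): d = √[L(1−A)/(16πσT_eq⁴)].
d = √[2.99×10²⁷ × 0.74 / (16π × 5.67×10⁻⁸ × (343)⁴)] = 2.37×10¹¹ m = 1.58 AU.

d ≈ 1.58 AU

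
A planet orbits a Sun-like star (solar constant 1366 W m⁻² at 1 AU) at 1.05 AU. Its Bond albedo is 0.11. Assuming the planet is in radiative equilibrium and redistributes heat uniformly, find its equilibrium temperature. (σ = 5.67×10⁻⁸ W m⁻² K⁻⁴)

Flux at 1.05 AU: S = 1366/1.05² = 1240 W m⁻².
Energy balance: absorbed = emitted ⇒ πR²·S(1−A) = 4πR²·σT_eq⁴, so T_eq⁴ = S(1−A)/(4σ).
T_eq = [1240 × 0.89 / (4 × 5.67×10⁻⁸)]^(1/4) = (4.86×10⁹)^(1/4) = 264 K.

T_eq ≈ 264 K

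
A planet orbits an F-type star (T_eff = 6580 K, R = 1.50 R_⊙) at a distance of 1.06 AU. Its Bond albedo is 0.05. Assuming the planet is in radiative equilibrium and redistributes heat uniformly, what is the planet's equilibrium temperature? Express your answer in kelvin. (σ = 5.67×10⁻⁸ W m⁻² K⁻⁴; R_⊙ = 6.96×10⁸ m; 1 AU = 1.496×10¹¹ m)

T_eq ≈ 373 K

R_⋆ = 1.50 × 6.96×10⁸ = 1.04×10⁹ m.
d = 1.06 AU = 1.59×10¹¹ m.
L = 4πR_⋆²σT_⋆⁴ = 4π(1.04×10⁹)² × 5.67×10⁻⁸ × (6580)⁴ = 1.46×10²⁷ W.
S = L/(4πd²) = 4610 W m⁻².
Energy balance: absorbed = emitted ⇒ πR²·S(1−A) = 4πR²·σT_eq⁴, so T_eq⁴ = S(1−A)/(4σ).
T_eq = [4610 × 0.95 / (4 × 5.67×10⁻⁸)]^(1/4) = (1.93×10¹⁰)^(1/4) = 373 K.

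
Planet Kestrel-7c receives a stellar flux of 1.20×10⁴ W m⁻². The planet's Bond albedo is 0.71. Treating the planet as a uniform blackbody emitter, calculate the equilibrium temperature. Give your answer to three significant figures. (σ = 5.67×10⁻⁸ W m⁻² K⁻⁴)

Energy balance: absorbed = emitted ⇒ πR²·S(1−A) = 4πR²·σT_eq⁴, so T_eq⁴ = S(1−A)/(4σ).
T_eq = [1.20×10⁴ × 0.29 / (4 × 5.67×10⁻⁸)]^(1/4) = (1.53×10¹⁰)^(1/4) = 352 K.

T_eq ≈ 352 K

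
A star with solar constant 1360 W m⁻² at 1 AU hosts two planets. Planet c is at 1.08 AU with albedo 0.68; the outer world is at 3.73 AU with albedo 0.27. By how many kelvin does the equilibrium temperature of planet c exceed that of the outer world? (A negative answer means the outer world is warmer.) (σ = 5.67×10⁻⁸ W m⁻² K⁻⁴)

T_eq = [S₀(1−A)/(4σd²)]^(1/4), so T ∝ (1−A)^(1/4) / √d.
T₁ = [1360×0.32/(4×5.67×10⁻⁸×1.08²)]^(1/4) = 201.40 K.
T₂ = [1360×0.73/(4×5.67×10⁻⁸×3.73²)]^(1/4) = 133.18 K.

ΔT ≈ 68.2 K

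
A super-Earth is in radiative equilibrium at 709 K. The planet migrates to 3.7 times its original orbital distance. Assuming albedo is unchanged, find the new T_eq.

T_eq ∝ L^(1/4) · d^(−1/2).
T′ = 709 / 3.7^(1/2) = 369 K.

T_eq ≈ 369 K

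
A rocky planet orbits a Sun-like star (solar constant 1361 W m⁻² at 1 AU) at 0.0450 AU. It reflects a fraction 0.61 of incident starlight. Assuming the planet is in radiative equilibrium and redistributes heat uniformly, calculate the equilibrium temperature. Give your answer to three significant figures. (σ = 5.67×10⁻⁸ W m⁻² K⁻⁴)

T_eq ≈ 1040 K

Flux at 0.0450 AU: S = 1361/0.0450² = 6.72×10⁵ W m⁻².
Energy balance: absorbed = emitted ⇒ πR²·S(1−A) = 4πR²·σT_eq⁴, so T_eq⁴ = S(1−A)/(4σ).
T_eq = [6.72×10⁵ × 0.39 / (4 × 5.67×10⁻⁸)]^(1/4) = (1.16×10¹²)^(1/4) = 1040 K.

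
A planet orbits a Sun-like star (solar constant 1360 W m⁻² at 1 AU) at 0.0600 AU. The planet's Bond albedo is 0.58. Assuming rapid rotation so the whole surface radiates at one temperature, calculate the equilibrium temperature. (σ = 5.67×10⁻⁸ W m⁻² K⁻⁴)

T_eq ≈ 915 K

Flux at 0.0600 AU: S = 1360/0.0600² = 3.78×10⁵ W m⁻².
Energy balance: absorbed = emitted ⇒ πR²·S(1−A) = 4πR²·σT_eq⁴, so T_eq⁴ = S(1−A)/(4σ).
T_eq = [3.78×10⁵ × 0.42 / (4 × 5.67×10⁻⁸)]^(1/4) = (7.00×10¹¹)^(1/4) = 915 K.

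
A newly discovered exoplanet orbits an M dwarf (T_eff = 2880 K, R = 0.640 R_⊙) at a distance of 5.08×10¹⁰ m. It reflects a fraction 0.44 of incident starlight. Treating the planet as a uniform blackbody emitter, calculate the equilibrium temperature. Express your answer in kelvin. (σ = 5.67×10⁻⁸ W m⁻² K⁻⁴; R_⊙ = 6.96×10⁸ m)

T_eq ≈ 165 K

R_⋆ = 0.640 × 6.96×10⁸ = 4.45×10⁸ m.
L = 4πR_⋆²σT_⋆⁴ = 4π(4.45×10⁸)² × 5.67×10⁻⁸ × (2880)⁴ = 9.73×10²⁴ W.
S = L/(4πd²) = 300 W m⁻².
Energy balance: absorbed = emitted ⇒ πR²·S(1−A) = 4πR²·σT_eq⁴, so T_eq⁴ = S(1−A)/(4σ).
T_eq = [300 × 0.56 / (4 × 5.67×10⁻⁸)]^(1/4) = (7.41×10⁸)^(1/4) = 165 K.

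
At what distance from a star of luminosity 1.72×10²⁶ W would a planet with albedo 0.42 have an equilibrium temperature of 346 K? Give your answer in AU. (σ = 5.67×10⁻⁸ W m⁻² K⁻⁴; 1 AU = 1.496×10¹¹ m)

d ≈ 0.330 AU

From T_eq⁴ = L(1−A)/(16πσd²): d = √[L(1−A)/(16πσT_eq⁴)].
d = √[1.72×10²⁶ × 0.58 / (16π × 5.67×10⁻⁸ × (346)⁴)] = 4.94×10¹⁰ m = 0.330 AU.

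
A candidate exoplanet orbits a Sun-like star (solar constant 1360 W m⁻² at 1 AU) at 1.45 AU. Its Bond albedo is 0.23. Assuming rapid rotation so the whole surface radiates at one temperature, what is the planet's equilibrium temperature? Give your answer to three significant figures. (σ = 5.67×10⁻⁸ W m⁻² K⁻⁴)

Flux at 1.45 AU: S = 1360/1.45² = 647 W m⁻².
Energy balance: absorbed = emitted ⇒ πR²·S(1−A) = 4πR²·σT_eq⁴, so T_eq⁴ = S(1−A)/(4σ).
T_eq = [647 × 0.77 / (4 × 5.67×10⁻⁸)]^(1/4) = (2.20×10⁹)^(1/4) = 216 K.

T_eq ≈ 216 K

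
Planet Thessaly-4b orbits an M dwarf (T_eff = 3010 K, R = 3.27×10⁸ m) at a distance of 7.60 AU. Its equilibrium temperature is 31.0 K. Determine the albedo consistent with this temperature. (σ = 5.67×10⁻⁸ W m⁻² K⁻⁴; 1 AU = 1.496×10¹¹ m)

A ≈ 0.46

d = 7.60 AU = 1.14×10¹² m.
L = 4πR_⋆²σT_⋆⁴ = 4π(3.27×10⁸)² × 5.67×10⁻⁸ × (3010)⁴ = 6.25×10²⁴ W.
S = L/(4πd²) = 0.385 W m⁻².
From T_eq⁴ = S(1−A)/(4σ): 1−A = 4σT_eq⁴/S.
1−A = 4 × 5.67×10⁻⁸ × (31.0)⁴ / 0.385 = 0.544.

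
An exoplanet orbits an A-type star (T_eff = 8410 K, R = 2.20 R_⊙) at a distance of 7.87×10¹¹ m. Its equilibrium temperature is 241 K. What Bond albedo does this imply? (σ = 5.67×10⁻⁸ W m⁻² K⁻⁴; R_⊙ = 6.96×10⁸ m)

R_⋆ = 2.20 × 6.96×10⁸ = 1.53×10⁹ m.
L = 4πR_⋆²σT_⋆⁴ = 4π(1.53×10⁹)² × 5.67×10⁻⁸ × (8410)⁴ = 8.36×10²⁷ W.
S = L/(4πd²) = 1070 W m⁻².
From T_eq⁴ = S(1−A)/(4σ): 1−A = 4σT_eq⁴/S.
1−A = 4 × 5.67×10⁻⁸ × (241)⁴ / 1070 = 0.713.

A ≈ 0.29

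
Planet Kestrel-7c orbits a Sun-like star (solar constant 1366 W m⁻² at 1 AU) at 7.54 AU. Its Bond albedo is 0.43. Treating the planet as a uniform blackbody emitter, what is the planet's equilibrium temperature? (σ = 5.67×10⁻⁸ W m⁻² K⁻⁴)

T_eq ≈ 88.2 K

Flux at 7.54 AU: S = 1366/7.54² = 24.0 W m⁻².
Energy balance: absorbed = emitted ⇒ πR²·S(1−A) = 4πR²·σT_eq⁴, so T_eq⁴ = S(1−A)/(4σ).
T_eq = [24.0 × 0.57 / (4 × 5.67×10⁻⁸)]^(1/4) = (6.04×10⁷)^(1/4) = 88.2 K.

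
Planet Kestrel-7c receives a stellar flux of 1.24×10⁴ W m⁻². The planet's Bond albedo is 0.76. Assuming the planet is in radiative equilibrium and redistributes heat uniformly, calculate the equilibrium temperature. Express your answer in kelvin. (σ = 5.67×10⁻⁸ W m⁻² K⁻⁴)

Energy balance: absorbed = emitted ⇒ πR²·S(1−A) = 4πR²·σT_eq⁴, so T_eq⁴ = S(1−A)/(4σ).
T_eq = [1.24×10⁴ × 0.24 / (4 × 5.67×10⁻⁸)]^(1/4) = (1.31×10¹⁰)^(1/4) = 338 K.

T_eq ≈ 338 K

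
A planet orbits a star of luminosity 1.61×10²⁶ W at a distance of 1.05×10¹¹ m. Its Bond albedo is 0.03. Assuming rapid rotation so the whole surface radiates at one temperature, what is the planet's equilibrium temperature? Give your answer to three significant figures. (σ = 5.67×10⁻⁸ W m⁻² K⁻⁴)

Flux: S = L/(4πd²) = 1.61×10²⁶/(4π×(1.05×10¹¹)²) = 1160 W m⁻².
Energy balance: absorbed = emitted ⇒ πR²·S(1−A) = 4πR²·σT_eq⁴, so T_eq⁴ = S(1−A)/(4σ).
T_eq = [1160 × 0.97 / (4 × 5.67×10⁻⁸)]^(1/4) = (4.97×10⁹)^(1/4) = 266 K.

T_eq ≈ 266 K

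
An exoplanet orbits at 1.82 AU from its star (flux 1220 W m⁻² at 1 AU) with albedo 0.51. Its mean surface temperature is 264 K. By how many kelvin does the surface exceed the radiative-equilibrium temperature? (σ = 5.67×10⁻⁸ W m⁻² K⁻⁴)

S = 1220/1.82² = 368.3 W m⁻².
T_eq = [S(1−A)/(4σ)]^(1/4) = [368.3×0.49/(4×5.67×10⁻⁸)]^(1/4) = 168.0 K.
ΔT = T_surf − T_eq = 264 − 168.0.

ΔT ≈ 96.0 K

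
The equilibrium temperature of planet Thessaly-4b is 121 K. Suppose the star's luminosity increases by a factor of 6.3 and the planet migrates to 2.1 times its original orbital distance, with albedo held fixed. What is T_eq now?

T_eq ∝ L^(1/4) · d^(−1/2).
T′ = 121 × 6.3^(1/4) / 2.1^(1/2) = 132 K.

T_eq ≈ 132 K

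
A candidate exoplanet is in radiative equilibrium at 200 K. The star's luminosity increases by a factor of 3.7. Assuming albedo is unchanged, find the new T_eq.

T_eq ≈ 277 K

T_eq ∝ L^(1/4) · d^(−1/2).
T′ = 200 × 3.7^(1/4) = 277 K.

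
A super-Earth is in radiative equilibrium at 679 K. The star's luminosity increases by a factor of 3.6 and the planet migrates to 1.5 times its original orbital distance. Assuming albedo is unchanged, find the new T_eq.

T_eq ∝ L^(1/4) · d^(−1/2).
T′ = 679 × 3.6^(1/4) / 1.5^(1/2) = 764 K.

T_eq ≈ 764 K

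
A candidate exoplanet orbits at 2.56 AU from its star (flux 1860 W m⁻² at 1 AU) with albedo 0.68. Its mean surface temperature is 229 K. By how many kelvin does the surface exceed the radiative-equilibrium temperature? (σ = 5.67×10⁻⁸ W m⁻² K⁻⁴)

S = 1860/2.56² = 283.8 W m⁻².
T_eq = [S(1−A)/(4σ)]^(1/4) = [283.8×0.32/(4×5.67×10⁻⁸)]^(1/4) = 141.5 K.
ΔT = T_surf − T_eq = 229 − 141.5.

ΔT ≈ 87.5 K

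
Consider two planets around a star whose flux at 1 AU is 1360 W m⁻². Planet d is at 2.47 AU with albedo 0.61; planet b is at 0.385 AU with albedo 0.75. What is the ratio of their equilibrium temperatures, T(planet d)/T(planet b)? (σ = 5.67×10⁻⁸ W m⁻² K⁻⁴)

T_eq = [S₀(1−A)/(4σd²)]^(1/4), so T ∝ (1−A)^(1/4) / √d.
T₁ = [1360×0.39/(4×5.67×10⁻⁸×2.47²)]^(1/4) = 139.92 K.
T₂ = [1360×0.25/(4×5.67×10⁻⁸×0.385²)]^(1/4) = 317.12 K.

T₁/T₂ ≈ 0.441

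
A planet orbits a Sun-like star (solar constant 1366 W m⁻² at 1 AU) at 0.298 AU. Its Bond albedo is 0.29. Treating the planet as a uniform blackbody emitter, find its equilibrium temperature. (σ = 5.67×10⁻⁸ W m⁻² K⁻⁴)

Flux at 0.298 AU: S = 1366/0.298² = 1.54×10⁴ W m⁻².
Energy balance: absorbed = emitted ⇒ πR²·S(1−A) = 4πR²·σT_eq⁴, so T_eq⁴ = S(1−A)/(4σ).
T_eq = [1.54×10⁴ × 0.71 / (4 × 5.67×10⁻⁸)]^(1/4) = (4.82×10¹⁰)^(1/4) = 468 K.

T_eq ≈ 468 K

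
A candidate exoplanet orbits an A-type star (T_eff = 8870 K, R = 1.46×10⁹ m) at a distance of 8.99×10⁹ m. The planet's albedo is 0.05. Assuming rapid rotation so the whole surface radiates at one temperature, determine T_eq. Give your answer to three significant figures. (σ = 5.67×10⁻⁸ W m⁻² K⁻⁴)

T_eq ≈ 2500 K

L = 4πR_⋆²σT_⋆⁴ = 4π(1.46×10⁹)² × 5.67×10⁻⁸ × (8870)⁴ = 9.40×10²⁷ W.
S = L/(4πd²) = 9.26×10⁶ W m⁻².
Energy balance: absorbed = emitted ⇒ πR²·S(1−A) = 4πR²·σT_eq⁴, so T_eq⁴ = S(1−A)/(4σ).
T_eq = [9.26×10⁶ × 0.95 / (4 × 5.67×10⁻⁸)]^(1/4) = (3.88×10¹³)^(1/4) = 2500 K.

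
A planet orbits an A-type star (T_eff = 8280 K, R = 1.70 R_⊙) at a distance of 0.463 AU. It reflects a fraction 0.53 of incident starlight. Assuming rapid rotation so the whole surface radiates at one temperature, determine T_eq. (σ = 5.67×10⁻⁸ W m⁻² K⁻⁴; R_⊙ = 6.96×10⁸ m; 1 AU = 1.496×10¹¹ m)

T_eq ≈ 634 K

R_⋆ = 1.70 × 6.96×10⁸ = 1.18×10⁹ m.
d = 0.463 AU = 6.93×10¹⁰ m.
L = 4πR_⋆²σT_⋆⁴ = 4π(1.18×10⁹)² × 5.67×10⁻⁸ × (8280)⁴ = 4.69×10²⁷ W.
S = L/(4πd²) = 7.78×10⁴ W m⁻².
Energy balance: absorbed = emitted ⇒ πR²·S(1−A) = 4πR²·σT_eq⁴, so T_eq⁴ = S(1−A)/(4σ).
T_eq = [7.78×10⁴ × 0.47 / (4 × 5.67×10⁻⁸)]^(1/4) = (1.61×10¹¹)^(1/4) = 634 K.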